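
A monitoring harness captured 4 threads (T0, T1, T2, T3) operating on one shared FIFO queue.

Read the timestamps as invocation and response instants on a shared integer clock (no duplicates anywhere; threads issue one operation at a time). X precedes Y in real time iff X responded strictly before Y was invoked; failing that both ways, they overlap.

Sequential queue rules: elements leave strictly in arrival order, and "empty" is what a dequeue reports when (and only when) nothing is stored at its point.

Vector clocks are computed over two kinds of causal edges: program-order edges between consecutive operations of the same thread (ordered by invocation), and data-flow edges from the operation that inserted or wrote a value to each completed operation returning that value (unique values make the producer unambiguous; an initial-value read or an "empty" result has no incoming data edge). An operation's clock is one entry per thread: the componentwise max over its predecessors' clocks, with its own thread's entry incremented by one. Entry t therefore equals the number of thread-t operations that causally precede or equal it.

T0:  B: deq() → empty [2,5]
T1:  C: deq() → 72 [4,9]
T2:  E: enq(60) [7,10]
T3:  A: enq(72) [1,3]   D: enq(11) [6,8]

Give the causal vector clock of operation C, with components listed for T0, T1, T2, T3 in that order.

no predecessors for A (invoked 1): T3 increments from zero → (0, 0, 0, 1)
no predecessors for E (invoked 7): T2 increments from zero → (0, 0, 1, 0)
no predecessors for B (invoked 2): T0 increments from zero → (1, 0, 0, 0)
D (invocation 6): componentwise max over VC(A)=(0, 0, 0, 1), +1 at T3, giving (0, 0, 0, 2)
C (invocation 4): componentwise max over VC(A)=(0, 0, 0, 1), +1 at T1, giving (0, 1, 0, 1)
target: VC(C) = (0, 1, 0, 1)

(0, 1, 0, 1)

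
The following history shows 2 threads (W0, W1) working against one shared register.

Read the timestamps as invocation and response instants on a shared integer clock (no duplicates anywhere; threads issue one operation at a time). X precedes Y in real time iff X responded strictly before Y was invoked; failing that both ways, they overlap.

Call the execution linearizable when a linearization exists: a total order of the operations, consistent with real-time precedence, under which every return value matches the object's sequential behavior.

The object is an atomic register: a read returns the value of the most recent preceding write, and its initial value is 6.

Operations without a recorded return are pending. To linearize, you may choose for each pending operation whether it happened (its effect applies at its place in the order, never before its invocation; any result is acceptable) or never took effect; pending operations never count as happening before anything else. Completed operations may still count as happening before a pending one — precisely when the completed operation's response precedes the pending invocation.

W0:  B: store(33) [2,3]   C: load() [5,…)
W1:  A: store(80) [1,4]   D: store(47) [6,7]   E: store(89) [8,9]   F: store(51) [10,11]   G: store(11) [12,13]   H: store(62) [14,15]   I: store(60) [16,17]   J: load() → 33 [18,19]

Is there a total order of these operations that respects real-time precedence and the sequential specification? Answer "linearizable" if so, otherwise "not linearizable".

not linearizable

events 1..18 are fine; event 19 — the response of J at time 19 — makes the prefix non-linearizable
2 orders of the 9 completed register ops respect real time; none is legal
include/drop combinations of the 1 pending operation (C) were all tried; none helps
sample order A, B, D, E, F, G, H, I, J (pending dropped) stalls at step 9 — J load() → 33 has no legal effect
sample order B, A, D, E, F, G, H, I, J (pending dropped) stalls at step 9 — J load() → 33 has no legal effect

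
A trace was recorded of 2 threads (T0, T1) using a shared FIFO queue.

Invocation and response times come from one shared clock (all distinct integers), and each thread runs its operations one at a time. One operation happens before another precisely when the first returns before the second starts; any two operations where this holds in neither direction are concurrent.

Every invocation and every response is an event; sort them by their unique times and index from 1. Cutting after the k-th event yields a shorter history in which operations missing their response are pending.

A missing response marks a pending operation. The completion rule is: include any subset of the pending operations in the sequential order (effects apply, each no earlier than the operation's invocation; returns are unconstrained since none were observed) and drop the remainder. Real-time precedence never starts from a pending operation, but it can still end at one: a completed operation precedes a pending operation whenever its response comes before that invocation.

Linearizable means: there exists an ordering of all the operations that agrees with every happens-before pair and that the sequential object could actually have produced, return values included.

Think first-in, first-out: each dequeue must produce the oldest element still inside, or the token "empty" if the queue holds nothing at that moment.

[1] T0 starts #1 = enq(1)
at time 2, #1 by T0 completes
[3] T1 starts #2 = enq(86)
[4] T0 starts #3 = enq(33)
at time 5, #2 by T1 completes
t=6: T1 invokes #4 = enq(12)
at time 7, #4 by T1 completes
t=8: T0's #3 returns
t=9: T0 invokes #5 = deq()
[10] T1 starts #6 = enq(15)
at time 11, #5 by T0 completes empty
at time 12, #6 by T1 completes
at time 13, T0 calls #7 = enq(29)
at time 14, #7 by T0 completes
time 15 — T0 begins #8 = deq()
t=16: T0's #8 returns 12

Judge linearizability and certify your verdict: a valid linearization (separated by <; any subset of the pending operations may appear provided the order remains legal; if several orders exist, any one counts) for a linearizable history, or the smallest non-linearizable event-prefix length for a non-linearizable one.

already the first 11 events (up to #5's response at time 11) admit no linearization; the first 10 still do
real-time-consistent orders of the 5 completed operations: 3 — all fail the FIFO queue replay
completion choices over the 1 pending operation (#6) were checked; none helps
for example #1, #2, #3, #4, #5 (pending dropped) fails at step 5: #5 deq() → empty is not legal there
for example #1, #2, #4, #3, #5 (pending dropped) fails at step 5: #5 deq() → empty is not legal there

not linearizable — minimal violating prefix: 11 events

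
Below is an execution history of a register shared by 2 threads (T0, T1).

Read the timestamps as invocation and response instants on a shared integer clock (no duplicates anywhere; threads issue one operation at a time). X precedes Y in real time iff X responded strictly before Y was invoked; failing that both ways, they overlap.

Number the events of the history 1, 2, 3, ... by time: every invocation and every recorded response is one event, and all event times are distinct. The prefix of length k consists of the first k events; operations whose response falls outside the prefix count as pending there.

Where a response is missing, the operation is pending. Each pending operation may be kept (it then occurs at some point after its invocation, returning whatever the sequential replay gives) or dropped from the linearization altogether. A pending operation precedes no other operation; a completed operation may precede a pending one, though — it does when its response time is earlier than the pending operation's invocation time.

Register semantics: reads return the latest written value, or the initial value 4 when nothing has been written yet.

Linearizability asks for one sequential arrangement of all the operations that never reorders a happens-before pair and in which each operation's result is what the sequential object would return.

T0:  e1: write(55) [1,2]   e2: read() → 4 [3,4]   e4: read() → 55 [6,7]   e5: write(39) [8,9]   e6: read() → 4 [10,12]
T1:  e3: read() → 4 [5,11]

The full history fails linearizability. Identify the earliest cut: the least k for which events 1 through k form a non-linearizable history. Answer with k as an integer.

4

events 1..3 are linearizable; a witness order is e1:
step 1: e1 write(55) — value 55
include event 4 — e2 responding at 4 — and every candidate order breaks
take e1, e2: step 2 already fails, because e2 read() → 4 cannot occur there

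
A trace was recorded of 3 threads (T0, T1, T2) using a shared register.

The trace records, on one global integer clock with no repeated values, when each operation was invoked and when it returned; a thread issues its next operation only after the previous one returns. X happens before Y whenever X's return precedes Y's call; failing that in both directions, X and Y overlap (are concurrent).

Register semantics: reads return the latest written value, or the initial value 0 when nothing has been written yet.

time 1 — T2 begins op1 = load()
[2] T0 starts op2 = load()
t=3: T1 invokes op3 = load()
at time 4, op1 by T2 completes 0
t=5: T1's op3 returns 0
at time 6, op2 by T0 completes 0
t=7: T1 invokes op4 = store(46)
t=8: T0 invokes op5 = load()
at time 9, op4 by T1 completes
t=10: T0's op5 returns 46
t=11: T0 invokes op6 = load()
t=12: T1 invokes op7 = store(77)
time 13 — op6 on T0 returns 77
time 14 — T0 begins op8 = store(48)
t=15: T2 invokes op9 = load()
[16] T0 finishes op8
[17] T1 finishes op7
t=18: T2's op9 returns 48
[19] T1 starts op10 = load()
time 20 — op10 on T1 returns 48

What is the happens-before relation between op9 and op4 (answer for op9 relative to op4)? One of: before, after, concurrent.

op9 spans [15,18], op4 spans [7,9]
resp(op4)=9 < inv(op9)=15

after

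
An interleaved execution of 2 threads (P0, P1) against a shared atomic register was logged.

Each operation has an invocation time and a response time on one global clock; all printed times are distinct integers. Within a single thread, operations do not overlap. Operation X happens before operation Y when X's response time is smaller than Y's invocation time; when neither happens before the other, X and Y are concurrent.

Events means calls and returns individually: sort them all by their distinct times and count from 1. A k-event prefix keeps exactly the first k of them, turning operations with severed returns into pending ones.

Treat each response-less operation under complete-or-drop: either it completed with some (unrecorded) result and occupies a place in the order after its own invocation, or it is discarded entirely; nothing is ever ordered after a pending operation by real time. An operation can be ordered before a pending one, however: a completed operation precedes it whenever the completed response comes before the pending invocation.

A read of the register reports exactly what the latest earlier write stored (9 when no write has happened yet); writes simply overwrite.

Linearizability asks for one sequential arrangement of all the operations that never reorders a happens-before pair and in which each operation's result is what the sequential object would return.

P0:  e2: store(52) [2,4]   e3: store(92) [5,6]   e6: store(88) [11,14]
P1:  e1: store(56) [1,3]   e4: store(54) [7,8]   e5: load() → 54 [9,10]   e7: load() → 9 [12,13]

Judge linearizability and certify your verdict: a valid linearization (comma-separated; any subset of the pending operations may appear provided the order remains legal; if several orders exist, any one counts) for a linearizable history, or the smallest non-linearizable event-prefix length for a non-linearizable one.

not linearizable — minimal violating prefix: 13 events

already the first 13 events (up to e7's response at time 13) admit no linearization; the first 12 still do
checked exhaustively: 2 real-time-consistent orders of 6 completed operations, zero legal atomic register replays
every completion of the 1 pending operation (e6) was checked; none linearizes
e.g. e1, e2, e3, e4, e5, e7 (pending dropped): illegal at step 6, since e7 load() → 9 cannot apply there
e.g. e2, e1, e3, e4, e5, e7 (pending dropped): illegal at step 6, since e7 load() → 9 cannot apply there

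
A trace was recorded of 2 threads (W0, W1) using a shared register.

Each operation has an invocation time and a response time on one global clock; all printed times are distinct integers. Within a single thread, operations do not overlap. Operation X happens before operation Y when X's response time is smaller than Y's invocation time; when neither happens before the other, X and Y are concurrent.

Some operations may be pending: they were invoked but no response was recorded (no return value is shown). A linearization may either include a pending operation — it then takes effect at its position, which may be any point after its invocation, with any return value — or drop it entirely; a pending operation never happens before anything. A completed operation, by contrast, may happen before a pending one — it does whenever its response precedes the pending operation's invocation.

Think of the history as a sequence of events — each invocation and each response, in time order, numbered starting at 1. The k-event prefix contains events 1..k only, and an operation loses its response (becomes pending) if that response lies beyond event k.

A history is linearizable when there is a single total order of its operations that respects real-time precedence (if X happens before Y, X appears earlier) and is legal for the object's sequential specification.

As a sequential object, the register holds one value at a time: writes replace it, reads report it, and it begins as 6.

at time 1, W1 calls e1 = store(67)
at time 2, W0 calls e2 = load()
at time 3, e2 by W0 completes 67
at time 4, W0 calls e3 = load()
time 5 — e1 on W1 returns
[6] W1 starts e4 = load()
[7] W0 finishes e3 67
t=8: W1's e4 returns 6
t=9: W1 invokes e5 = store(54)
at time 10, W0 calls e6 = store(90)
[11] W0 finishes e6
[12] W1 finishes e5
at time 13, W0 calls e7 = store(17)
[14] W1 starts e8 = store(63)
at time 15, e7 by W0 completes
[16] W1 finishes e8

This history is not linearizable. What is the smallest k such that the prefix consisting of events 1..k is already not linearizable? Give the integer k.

events 1..7 are linearizable, e.g. via e1, e2, e3:
1. e1 store(67), leaving value 67
2. e2 load() → 67, leaving value 67
3. e3 load() → 67, leaving value 67
once event 8 joins (e4's response, time 8), exhaustive search finds no witness
e.g. e1, e2, e3, e4: illegal at step 4, since e4 load() → 6 cannot apply there
e.g. e1, e2, e4, e3: illegal at step 3, since e4 load() → 6 cannot apply there

8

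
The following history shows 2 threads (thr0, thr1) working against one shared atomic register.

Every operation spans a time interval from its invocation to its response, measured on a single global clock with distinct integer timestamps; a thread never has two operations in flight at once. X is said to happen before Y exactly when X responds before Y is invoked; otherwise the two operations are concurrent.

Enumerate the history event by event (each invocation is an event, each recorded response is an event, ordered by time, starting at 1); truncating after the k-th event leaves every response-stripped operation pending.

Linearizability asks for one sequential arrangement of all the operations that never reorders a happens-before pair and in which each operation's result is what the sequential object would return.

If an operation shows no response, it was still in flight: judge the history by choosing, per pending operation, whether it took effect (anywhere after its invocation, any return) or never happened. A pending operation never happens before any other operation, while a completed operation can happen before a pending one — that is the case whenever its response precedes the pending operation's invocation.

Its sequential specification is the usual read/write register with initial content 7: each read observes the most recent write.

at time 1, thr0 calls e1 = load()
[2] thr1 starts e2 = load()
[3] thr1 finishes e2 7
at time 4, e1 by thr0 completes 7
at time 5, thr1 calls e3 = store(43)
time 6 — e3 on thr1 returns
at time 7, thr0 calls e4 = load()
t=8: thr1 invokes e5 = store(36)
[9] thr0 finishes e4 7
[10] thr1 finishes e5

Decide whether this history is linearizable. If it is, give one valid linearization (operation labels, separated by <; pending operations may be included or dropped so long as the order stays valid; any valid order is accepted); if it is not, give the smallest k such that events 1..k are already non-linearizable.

not linearizable — minimal violating prefix: 9 events

events 1..8 are fine; event 9 — the response of e4 at time 9 — makes the prefix non-linearizable
real-time-consistent orders of the 4 completed operations: 2 — all fail the atomic register replay
include/drop combinations of the 1 pending operation (e5) were all tried; none helps
one such order, e1, e2, e3, e4 (pending dropped), breaks at step 4 where e4 load() → 7 is illegal
one such order, e2, e1, e3, e4 (pending dropped), breaks at step 4 where e4 load() → 7 is illegal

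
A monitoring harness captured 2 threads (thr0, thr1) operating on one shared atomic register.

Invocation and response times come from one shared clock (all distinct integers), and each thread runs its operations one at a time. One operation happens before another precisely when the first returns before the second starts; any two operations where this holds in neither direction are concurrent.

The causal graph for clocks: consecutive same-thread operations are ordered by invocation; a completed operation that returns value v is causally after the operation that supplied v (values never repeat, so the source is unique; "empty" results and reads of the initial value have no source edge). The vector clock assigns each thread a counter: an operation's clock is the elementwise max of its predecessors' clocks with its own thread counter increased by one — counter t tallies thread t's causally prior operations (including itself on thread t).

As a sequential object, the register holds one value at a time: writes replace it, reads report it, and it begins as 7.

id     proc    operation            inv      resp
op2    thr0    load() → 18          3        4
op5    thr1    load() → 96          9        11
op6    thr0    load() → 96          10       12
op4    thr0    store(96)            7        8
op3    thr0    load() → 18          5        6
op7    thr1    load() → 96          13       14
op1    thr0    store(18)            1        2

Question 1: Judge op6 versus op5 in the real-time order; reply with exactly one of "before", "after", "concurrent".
concurrent

op6 spans [10,12], op5 spans [9,11]
the intervals overlap in both directions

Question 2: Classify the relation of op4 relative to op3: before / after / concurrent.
after

op4 spans [7,8], op3 spans [5,6]
resp(op3)=6 < inv(op4)=7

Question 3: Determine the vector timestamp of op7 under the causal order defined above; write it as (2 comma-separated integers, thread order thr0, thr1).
(4, 2)

invoked at 1, op1 has no predecessors; its own thr0 bump gives (1, 0)
VC(op2, invoked at 3): max of VC(op1)=(1, 0), then +1 on thread thr0 → (2, 0)
VC(op3, invoked at 5): max of VC(op1)=(1, 0), VC(op2)=(2, 0), then +1 on thread thr0 → (3, 0)
VC(op4, invoked at 7): max of VC(op3)=(3, 0), then +1 on thread thr0 → (4, 0)
VC(op5, invoked at 9): max of VC(op4)=(4, 0), then +1 on thread thr1 → (4, 1)
VC(op6, invoked at 10): max of VC(op4)=(4, 0), then +1 on thread thr0 → (5, 0)
VC(op7, invoked at 13): max of VC(op4)=(4, 0), VC(op5)=(4, 1), then +1 on thread thr1 → (4, 2)
target: VC(op7) = (4, 2)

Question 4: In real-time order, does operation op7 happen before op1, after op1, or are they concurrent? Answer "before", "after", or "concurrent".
after

op7 spans [13,14], op1 spans [1,2]
resp(op1)=2 < inv(op7)=13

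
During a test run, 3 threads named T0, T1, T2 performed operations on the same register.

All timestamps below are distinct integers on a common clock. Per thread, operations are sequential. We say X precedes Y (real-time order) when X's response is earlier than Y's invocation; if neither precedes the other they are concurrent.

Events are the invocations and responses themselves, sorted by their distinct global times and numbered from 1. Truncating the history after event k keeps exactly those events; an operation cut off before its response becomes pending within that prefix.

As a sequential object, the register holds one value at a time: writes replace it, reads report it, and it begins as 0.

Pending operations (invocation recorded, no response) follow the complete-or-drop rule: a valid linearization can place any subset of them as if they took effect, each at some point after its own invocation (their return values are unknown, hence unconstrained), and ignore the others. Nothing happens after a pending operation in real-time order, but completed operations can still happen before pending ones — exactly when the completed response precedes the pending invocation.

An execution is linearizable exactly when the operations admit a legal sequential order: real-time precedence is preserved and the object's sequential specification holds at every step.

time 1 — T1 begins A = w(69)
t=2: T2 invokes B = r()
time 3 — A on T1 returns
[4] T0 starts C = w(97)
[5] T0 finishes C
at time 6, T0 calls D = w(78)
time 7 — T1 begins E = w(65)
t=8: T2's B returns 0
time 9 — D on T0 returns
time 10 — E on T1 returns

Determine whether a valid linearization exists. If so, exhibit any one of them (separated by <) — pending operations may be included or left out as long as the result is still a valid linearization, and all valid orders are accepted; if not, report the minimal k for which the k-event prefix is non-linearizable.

step 1: B r() → 0 — value 0
step 2: A w(69) — value 69
step 3: C w(97) — value 97
step 4: D w(78) — value 78
step 5: E w(65) — value 65

linearizable — witness: B < A < C < D < E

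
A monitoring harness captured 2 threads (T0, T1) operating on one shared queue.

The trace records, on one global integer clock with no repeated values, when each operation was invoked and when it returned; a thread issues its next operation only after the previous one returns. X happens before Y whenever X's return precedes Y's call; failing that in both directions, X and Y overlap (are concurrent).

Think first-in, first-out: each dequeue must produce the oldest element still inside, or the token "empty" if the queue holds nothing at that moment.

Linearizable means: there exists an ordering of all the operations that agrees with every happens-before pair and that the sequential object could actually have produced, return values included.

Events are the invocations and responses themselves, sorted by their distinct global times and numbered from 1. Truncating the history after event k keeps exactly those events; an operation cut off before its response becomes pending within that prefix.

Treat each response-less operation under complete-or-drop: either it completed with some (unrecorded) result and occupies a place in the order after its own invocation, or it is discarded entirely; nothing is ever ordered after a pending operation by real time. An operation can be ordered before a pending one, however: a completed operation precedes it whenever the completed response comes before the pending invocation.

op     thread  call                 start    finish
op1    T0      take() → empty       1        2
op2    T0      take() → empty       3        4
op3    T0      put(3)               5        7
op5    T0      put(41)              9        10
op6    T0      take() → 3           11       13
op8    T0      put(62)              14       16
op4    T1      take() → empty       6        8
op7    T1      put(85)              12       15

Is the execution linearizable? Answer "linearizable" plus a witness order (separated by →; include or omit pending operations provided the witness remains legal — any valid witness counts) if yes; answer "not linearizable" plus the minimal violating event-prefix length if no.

linearizable — witness: op1 → op2 → op4 → op3 → op5 → op6 → op7 → op8

1. op1 take() → empty, leaving queue <>
2. op2 take() → empty, leaving queue <>
3. op4 take() → empty, leaving queue <>
4. op3 put(3), leaving queue <3>
5. op5 put(41), leaving queue <3,41>
6. op6 take() → 3, leaving queue <41>
7. op7 put(85), leaving queue <41,85>
8. op8 put(62), leaving queue <41,85,62>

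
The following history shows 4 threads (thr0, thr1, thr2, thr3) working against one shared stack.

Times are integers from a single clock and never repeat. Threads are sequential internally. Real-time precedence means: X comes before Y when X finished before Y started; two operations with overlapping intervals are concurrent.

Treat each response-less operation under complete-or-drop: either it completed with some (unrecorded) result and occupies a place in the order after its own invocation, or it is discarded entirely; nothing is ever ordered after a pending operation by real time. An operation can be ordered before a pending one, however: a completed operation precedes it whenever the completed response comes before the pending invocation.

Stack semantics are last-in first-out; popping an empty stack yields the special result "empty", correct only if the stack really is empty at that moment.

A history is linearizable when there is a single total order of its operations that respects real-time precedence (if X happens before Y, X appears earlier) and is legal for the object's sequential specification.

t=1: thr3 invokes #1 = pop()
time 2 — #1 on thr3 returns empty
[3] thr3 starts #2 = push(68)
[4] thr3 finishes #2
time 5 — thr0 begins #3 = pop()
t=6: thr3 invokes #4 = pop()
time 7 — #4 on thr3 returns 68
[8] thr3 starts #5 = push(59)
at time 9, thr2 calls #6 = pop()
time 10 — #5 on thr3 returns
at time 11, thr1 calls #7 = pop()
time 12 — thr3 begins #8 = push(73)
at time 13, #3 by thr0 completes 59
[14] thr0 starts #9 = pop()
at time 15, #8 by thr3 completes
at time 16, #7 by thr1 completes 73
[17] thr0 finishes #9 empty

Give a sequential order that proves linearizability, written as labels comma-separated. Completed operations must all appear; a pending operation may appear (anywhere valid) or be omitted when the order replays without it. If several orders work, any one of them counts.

step 1: #1 pop() → empty — stack <>
step 2: #2 push(68) — stack <68>
step 3: #4 pop() → 68 — stack <>
step 4: #5 push(59) — stack <59>
step 5: #3 pop() → 59 — stack <>
step 6: #6 pop() (pending, included) — stack <>
step 7: #8 push(73) — stack <73>
step 8: #7 pop() → 73 — stack <>
step 9: #9 pop() → empty — stack <>

#1, #2, #4, #5, #3, #6, #8, #7, #9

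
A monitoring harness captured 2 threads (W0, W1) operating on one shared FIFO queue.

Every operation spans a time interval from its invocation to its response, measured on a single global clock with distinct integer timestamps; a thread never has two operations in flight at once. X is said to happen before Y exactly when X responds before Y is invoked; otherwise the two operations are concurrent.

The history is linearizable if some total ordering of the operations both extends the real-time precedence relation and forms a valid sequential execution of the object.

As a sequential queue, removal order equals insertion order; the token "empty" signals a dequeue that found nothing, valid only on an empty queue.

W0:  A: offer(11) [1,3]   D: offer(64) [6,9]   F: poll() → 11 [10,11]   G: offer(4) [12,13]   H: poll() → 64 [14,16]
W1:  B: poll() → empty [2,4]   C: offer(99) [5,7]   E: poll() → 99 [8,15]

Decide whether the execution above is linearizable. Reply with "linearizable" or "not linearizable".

linearizable

one valid linearization: B, A, C, D, F, E, G, H
after step 1 (B poll() → empty): queue <>
after step 2 (A offer(11)): queue <11>
after step 3 (C offer(99)): queue <11,99>
after step 4 (D offer(64)): queue <11,99,64>
after step 5 (F poll() → 11): queue <99,64>
after step 6 (E poll() → 99): queue <64>
after step 7 (G offer(4)): queue <64,4>
after step 8 (H poll() → 64): queue <4>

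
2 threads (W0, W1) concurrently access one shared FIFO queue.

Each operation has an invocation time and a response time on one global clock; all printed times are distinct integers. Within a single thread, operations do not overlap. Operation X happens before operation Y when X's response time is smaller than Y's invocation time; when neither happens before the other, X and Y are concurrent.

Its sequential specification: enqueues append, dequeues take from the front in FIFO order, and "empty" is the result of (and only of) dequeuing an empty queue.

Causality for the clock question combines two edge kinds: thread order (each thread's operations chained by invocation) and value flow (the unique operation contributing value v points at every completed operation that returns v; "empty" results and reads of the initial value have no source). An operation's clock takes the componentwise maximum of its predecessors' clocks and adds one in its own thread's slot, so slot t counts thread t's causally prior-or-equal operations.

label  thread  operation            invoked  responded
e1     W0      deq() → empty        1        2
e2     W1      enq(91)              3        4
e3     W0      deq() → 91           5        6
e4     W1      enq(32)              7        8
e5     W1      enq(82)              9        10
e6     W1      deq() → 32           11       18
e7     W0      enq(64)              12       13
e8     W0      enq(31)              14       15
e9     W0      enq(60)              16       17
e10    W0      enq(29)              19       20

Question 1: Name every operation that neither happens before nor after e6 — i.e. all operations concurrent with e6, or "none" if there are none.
e7, e8, e9

e6 spans [11,18]: anything still running between times 11 and 18 counts as concurrent
e1 [1,2]: before
e2 [3,4]: before
e3 [5,6]: before
e4 [7,8]: before
e5 [9,10]: before
e7 [12,13]: concurrent
e8 [14,15]: concurrent
e9 [16,17]: concurrent
e10 [19,20]: after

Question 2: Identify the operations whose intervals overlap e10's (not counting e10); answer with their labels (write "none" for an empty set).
none

concurrent with e10 ([19,20]): every op whose interval crosses 19..20
e1 [1,2]: before
e2 [3,4]: before
e3 [5,6]: before
e4 [7,8]: before
e5 [9,10]: before
e6 [11,18]: before
e7 [12,13]: before
e8 [14,15]: before
e9 [16,17]: before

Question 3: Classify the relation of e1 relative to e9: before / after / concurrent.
before

e1 spans [1,2], e9 spans [16,17]
resp(e1)=2 < inv(e9)=16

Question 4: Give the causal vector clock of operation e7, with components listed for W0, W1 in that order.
(3, 1)

e2, invoked 3, has no incoming edges; only W1's bump applies → (0, 1)
e1, invoked 1, has no incoming edges; only W0's bump applies → (1, 0)
merge at e4 (invoked 7): VC(e2)=(0, 1), own-thread bump on W1 → (0, 2)
merge at e5 (invoked 9): VC(e4)=(0, 2), own-thread bump on W1 → (0, 3)
merge at e3 (invoked 5): VC(e1)=(1, 0), VC(e2)=(0, 1), own-thread bump on W0 → (2, 1)
merge at e6 (invoked 11): VC(e4)=(0, 2), VC(e5)=(0, 3), own-thread bump on W1 → (0, 4)
merge at e7 (invoked 12): VC(e3)=(2, 1), own-thread bump on W0 → (3, 1)
merge at e8 (invoked 14): VC(e7)=(3, 1), own-thread bump on W0 → (4, 1)
merge at e9 (invoked 16): VC(e8)=(4, 1), own-thread bump on W0 → (5, 1)
merge at e10 (invoked 19): VC(e9)=(5, 1), own-thread bump on W0 → (6, 1)
target: VC(e7) = (3, 1)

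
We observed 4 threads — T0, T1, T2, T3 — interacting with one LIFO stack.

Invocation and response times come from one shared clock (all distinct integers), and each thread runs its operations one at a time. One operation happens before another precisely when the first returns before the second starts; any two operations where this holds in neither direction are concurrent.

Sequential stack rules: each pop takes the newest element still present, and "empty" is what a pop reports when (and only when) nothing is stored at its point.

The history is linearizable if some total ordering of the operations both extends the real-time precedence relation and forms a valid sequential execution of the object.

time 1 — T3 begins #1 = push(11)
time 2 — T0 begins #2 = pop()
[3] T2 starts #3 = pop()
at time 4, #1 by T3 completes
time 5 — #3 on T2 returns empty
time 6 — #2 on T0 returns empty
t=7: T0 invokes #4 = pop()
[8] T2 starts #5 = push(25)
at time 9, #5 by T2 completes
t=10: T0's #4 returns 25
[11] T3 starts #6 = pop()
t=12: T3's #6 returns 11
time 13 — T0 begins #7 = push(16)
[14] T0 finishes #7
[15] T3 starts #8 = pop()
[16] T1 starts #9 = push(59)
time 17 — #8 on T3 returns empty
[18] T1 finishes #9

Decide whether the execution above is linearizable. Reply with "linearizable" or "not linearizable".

not linearizable

cut after 16 events: linearizable; cut after 17 events (#8 responds, time 17): not linearizable
the 8 completed operations admit 12 real-time orders; each fails the LIFO stack replay
no completion choice of the 1 pending operation (#9) rescues it — every subset was tried
sample order #1, #2, #3, #4, #5, #6, #7, #8 (pending dropped) stalls at step 2 — #2 pop() → empty has no legal effect
sample order #1, #2, #3, #5, #4, #6, #7, #8 (pending dropped) stalls at step 2 — #2 pop() → empty has no legal effect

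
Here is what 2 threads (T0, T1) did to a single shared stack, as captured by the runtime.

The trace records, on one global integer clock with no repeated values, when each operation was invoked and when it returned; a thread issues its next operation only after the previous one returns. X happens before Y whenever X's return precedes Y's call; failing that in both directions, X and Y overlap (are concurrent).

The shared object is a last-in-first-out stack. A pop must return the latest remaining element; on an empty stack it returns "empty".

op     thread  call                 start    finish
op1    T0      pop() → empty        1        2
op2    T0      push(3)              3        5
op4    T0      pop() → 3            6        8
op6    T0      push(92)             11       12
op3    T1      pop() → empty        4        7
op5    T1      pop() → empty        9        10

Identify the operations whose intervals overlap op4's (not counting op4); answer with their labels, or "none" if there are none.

op3

op4 spans [6,8]; an op avoiding the whole window 6..8 is ordered, any other is concurrent
op1 [1,2]: before
op2 [3,5]: before
op3 [4,7]: concurrent
op5 [9,10]: after
op6 [11,12]: after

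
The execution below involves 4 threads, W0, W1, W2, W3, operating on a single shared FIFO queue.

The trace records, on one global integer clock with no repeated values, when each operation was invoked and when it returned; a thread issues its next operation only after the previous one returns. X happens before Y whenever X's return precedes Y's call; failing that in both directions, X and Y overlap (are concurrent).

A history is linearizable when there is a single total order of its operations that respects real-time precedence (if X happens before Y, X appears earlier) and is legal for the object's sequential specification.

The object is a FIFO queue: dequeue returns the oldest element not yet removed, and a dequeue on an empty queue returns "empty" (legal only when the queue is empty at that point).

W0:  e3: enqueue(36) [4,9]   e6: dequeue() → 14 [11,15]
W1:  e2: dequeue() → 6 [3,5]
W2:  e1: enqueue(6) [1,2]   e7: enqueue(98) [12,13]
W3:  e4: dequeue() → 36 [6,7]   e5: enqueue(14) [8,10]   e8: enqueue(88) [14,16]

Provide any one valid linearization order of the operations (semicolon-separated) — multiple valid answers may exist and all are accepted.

after step 1 (e1 enqueue(6)): queue <6>
after step 2 (e2 dequeue() → 6): queue <>
after step 3 (e3 enqueue(36)): queue <36>
after step 4 (e4 dequeue() → 36): queue <>
after step 5 (e5 enqueue(14)): queue <14>
after step 6 (e6 dequeue() → 14): queue <>
after step 7 (e7 enqueue(98)): queue <98>
after step 8 (e8 enqueue(88)): queue <98,88>

e1; e2; e3; e4; e5; e6; e7; e8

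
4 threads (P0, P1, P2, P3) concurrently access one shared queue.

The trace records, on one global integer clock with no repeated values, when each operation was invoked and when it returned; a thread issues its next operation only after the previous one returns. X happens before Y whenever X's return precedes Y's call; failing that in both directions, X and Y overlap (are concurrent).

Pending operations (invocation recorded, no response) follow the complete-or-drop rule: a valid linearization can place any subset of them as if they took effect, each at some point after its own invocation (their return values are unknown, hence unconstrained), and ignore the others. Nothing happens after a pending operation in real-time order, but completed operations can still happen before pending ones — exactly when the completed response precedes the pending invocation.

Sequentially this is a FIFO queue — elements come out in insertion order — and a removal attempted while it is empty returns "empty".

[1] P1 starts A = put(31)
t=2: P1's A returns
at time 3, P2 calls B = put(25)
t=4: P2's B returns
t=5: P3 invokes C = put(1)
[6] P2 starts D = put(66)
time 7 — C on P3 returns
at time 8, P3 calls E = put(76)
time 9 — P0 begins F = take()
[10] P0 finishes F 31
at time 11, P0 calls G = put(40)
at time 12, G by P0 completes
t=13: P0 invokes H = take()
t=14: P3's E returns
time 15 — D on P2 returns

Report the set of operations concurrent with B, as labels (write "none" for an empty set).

none

concurrent with B ([3,4]): every op whose interval crosses 3..4
A [1,2]: before
C [5,7]: after
D [6,15]: after
E [8,14]: after
F [9,10]: after
G [11,12]: after
H [13,…): after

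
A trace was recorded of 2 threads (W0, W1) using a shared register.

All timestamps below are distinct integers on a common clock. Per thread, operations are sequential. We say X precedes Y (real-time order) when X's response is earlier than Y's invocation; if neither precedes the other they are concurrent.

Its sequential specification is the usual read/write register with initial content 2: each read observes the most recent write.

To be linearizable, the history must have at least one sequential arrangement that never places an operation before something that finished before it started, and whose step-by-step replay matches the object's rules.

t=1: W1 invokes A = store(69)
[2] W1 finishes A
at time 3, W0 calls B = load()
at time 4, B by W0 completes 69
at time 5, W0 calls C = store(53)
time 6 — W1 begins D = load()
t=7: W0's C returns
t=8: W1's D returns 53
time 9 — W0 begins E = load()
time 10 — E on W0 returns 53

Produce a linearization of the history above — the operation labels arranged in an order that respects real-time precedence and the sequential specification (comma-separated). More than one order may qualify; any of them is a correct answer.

A, B, C, D, E

after step 1 (A store(69)): value 69
after step 2 (B load() → 69): value 69
after step 3 (C store(53)): value 53
after step 4 (D load() → 53): value 53
after step 5 (E load() → 53): value 53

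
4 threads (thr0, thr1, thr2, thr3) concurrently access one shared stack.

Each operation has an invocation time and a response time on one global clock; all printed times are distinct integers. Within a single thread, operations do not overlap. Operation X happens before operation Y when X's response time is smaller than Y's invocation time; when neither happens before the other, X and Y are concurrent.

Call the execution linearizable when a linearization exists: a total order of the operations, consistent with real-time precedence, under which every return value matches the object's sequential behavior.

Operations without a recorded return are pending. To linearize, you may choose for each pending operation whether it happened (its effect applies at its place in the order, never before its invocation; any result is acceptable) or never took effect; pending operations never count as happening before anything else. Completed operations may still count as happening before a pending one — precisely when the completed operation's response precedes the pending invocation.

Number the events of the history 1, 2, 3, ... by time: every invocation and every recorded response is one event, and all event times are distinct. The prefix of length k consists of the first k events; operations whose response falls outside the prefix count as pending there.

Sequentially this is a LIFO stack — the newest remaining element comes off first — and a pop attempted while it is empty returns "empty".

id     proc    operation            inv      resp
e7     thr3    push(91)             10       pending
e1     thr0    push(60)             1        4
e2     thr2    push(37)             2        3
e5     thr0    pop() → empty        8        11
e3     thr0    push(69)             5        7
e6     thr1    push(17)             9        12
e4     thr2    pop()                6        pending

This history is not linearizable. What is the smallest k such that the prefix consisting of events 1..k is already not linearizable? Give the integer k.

one valid order for events 1..10 is e1, e2, e3:
step 1: e1 push(60) — stack <60>
step 2: e2 push(37) — stack <60,37>
step 3: e3 push(69) — stack <60,37,69>
once event 11 joins (e5's response, time 11), exhaustive search finds no witness
no escape via the 3 pending operations (e4, e6, e7): every completion choice fails
sample order e1, e2, e3, e5 (pending dropped) stalls at step 4 — e5 pop() → empty has no legal effect
sample order e2, e1, e3, e5 (pending dropped) stalls at step 4 — e5 pop() → empty has no legal effect

11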